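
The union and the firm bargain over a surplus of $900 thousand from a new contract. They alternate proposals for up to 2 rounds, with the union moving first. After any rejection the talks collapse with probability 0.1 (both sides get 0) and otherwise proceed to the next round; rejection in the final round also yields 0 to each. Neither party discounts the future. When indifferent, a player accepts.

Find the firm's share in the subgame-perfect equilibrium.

Round 2 (the firm proposes): rejection yields 0 for the union; the firm offers 0 and keeps 900.
Round 1 (the union proposes): rejecting gives the firm an expected 0.9 × 900 = 810. The union offers 810 and keeps 900 − 810 = 90.

810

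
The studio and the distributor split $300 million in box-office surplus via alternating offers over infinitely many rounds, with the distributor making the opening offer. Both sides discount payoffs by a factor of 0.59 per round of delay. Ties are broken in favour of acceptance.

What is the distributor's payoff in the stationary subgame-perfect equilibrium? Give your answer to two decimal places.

188.68

Let x be the distributor's share when the distributor proposes and y be the studio's share when the studio proposes.
The studio accepts iff offered ≥ 0.59·y, so x = 300 − 0.59y. Symmetrically y = 300 − 0.59x.
Substituting: x = 300 − 0.59(300 − 0.59x), giving x(1 − 0.59·0.59) = 300(1 − 0.59).
So x = 300 × 0.41 / 0.6519 ≈ 188.6792, and the studio receives 300 − x ≈ 111.3208.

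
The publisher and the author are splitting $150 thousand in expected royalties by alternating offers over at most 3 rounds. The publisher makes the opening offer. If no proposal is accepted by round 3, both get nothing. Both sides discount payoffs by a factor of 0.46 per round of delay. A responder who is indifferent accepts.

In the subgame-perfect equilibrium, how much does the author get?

By backward induction:
Round 3 (the publisher proposes): rejection yields 0 for the author; the publisher offers 0 and keeps 150.
Round 2 (the author proposes): the publisher can get 150 next round, worth 0.46 × 150 = 69 now; the author offers that and keeps 81.
Round 1 (the publisher proposes): the author can get 81 next round, worth 0.46 × 81 = 37.26 now. The publisher offers 37.26 and keeps 150 − 37.26 = 112.74.

37.26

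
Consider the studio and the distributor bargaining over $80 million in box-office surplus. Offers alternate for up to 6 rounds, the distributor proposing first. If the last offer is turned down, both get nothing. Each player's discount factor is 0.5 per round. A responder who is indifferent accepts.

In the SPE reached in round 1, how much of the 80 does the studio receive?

Round 6 (the studio proposes): rejection yields 0 for the distributor; the studio offers 0 and keeps 80.
Round 5 (the distributor proposes): the studio can get 80 next round, worth 0.5 × 80 = 40 now; the distributor offers that and keeps 40.
Round 4 (the studio proposes): the distributor can get 40 next round, worth 0.5 × 40 = 20 now, so the studio offers 20, keeping 60.
Round 3 (the distributor proposes): the studio can get 60 next round, worth 0.5 × 60 = 30 now, so the distributor offers 30, keeping 50.
Round 2 (the studio proposes): the distributor can get 50 next round, worth 0.5 × 50 = 25 now; the studio offers that and keeps 55.
Round 1 (the distributor proposes): the studio can get 55 next round, worth 0.5 × 55 = 27.5 now. The distributor offers 27.5 and keeps 80 − 27.5 = 52.5.

27.5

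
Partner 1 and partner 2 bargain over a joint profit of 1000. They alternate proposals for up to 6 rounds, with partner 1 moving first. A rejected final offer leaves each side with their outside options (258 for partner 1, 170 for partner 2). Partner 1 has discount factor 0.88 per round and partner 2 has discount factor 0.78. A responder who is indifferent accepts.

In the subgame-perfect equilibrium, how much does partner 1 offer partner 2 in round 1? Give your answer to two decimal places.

Round 6 (partner 2 proposes): partner 1 gets 258 if talks fail, so partner 2 offers 258 and keeps 742.
Round 5 (partner 1 proposes): partner 2 can get 742 next round, worth 0.78 × 742 = 578.76 now; partner 1 offers that and keeps 421.24.
Round 4 (partner 2 proposes): partner 1 can get 421.24 next round, worth 0.88 × 421.24 = 370.6912 now. Partner 2 offers 370.6912 and keeps 1000 − 370.6912 = 629.3088.
Round 3 (partner 1 proposes): partner 2 can get 629.3088 next round, worth 0.78 × 629.3088 = 490.860864 now, so partner 1 offers 490.860864, keeping 509.139136.
Round 2 (partner 2 proposes): partner 1 can get 509.139136 next round, worth 0.88 × 509.139136 = 448.04243968 now. Partner 2 offers 448.04243968 and keeps 1000 − 448.04243968 = 551.95756032.
Round 1 (partner 1 proposes): partner 2 can get 551.95756032 next round, worth 0.78 × 551.95756032 = 430.5268970496 now. Partner 1 offers 430.5268970496 and keeps 1000 − 430.5268970496 = 569.4731029504.

430.53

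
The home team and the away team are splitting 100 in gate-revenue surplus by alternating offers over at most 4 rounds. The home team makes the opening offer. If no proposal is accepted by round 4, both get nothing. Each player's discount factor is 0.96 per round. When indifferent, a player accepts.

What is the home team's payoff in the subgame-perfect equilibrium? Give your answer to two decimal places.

Round 4 (the away team proposes): the home team will accept anything ≥ 0, so the away team offers 0 and keeps 100.
Round 3 (the home team proposes): the away team can get 100 next round, worth 0.96 × 100 = 96 now, so the home team offers 96, keeping 4.
Round 2 (the away team proposes): the home team can get 4 next round, worth 0.96 × 4 = 3.84 now, so the away team offers 3.84, keeping 96.16.
Round 1 (the home team proposes): the away team can get 96.16 next round, worth 0.96 × 96.16 = 92.3136 now, so the home team offers 92.3136, keeping 7.6864.

7.69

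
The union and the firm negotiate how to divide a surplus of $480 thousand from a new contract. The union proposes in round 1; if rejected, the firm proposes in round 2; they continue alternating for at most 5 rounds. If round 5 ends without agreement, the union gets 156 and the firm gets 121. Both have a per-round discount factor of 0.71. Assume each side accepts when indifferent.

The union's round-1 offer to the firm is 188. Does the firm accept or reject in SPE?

Work out the firm's continuation value if the offer is rejected.
Round 5 (the union proposes): the firm gets 121 if talks fail, so the union offers 121 and keeps 359.
Round 4 (the firm proposes): the union can get 359 next round, worth 0.71 × 359 = 254.89 now, so the firm offers 254.89, keeping 225.11.
Round 3 (the union proposes): the firm can get 225.11 next round, worth 0.71 × 225.11 = 159.8281 now; the union offers that and keeps 320.1719.
Round 2 (the firm proposes): the union can get 320.1719 next round, worth 0.71 × 320.1719 = 227.322049 now. The firm offers 227.322049 and keeps 480 − 227.322049 = 252.677951.
So by rejecting in round 1, the firm gets 252.677951 next round, worth 0.71 × 252.677951 = 179.40134521 now.
Offer 188 ≥ 179.40134521, so the firm accepts.

Accept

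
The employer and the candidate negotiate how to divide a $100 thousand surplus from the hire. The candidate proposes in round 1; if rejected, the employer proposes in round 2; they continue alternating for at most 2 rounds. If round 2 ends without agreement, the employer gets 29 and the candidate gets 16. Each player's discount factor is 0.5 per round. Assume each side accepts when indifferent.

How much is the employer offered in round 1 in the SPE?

42

Round 2 (the employer proposes): the candidate gets 16 if talks fail, so the employer offers 16 and keeps 84.
Round 1 (the candidate proposes): the employer can get 84 next round, worth 0.5 × 84 = 42 now; the candidate offers that and keeps 58.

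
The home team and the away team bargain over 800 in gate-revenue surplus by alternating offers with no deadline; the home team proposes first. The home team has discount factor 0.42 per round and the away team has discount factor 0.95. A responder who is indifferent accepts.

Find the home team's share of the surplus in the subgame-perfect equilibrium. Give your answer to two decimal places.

66.56

In a stationary SPE each proposer offers the other exactly their discounted continuation value.
If the home team keeps x when proposing and the away team keeps y when proposing, then x = 800 − 0.95y and y = 800 − 0.42x.
Solving: x = 800(1 − 0.95) / (1 − 0.42·0.95) = 40 / 0.601 ≈ 66.5557.
The away team gets 800 − 66.5557 ≈ 733.4443.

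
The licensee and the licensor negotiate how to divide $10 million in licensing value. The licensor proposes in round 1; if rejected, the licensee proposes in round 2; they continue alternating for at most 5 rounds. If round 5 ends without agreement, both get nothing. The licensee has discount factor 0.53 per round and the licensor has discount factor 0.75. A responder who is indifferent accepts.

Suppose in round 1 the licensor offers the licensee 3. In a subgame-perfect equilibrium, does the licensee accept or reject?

Round 5 (the licensor proposes): the licensee will accept anything ≥ 0, so the licensor offers 0 and keeps 10.
Round 4 (the licensee proposes): the licensor can get 10 next round, worth 0.75 × 10 = 7.5 now. The licensee offers 7.5 and keeps 10 − 7.5 = 2.5.
Round 3 (the licensor proposes): the licensee can get 2.5 next round, worth 0.53 × 2.5 = 1.325 now. The licensor offers 1.325 and keeps 10 − 1.325 = 8.675.
Round 2 (the licensee proposes): the licensor can get 8.675 next round, worth 0.75 × 8.675 = 6.50625 now; the licensee offers that and keeps 3.49375.
So by rejecting in round 1, the licensee gets 3.49375 next round, worth 0.53 × 3.49375 = 1.8516875 now.
Offer 3 ≥ 1.8516875, so the licensee accepts.

Accept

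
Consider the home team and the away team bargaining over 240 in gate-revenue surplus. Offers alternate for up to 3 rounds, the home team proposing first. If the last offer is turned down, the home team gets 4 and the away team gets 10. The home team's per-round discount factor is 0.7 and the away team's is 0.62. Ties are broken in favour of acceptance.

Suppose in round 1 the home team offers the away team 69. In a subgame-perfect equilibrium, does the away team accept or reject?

Accept

Round 3 (the home team proposes): the away team gets 10 if talks fail, so the home team offers 10 and keeps 230.
Round 2 (the away team proposes): the home team can get 230 next round, worth 0.7 × 230 = 161 now; the away team offers that and keeps 79.
So by rejecting in round 1, the away team gets 79 next round, worth 0.62 × 79 = 48.98 now.
Offer 69 ≥ 48.98, so the away team accepts.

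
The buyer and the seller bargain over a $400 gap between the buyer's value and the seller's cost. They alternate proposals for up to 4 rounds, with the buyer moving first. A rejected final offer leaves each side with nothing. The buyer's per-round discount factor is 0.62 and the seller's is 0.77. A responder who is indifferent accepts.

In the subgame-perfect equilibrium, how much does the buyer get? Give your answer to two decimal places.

135.92

Round 4 (the seller proposes): rejection yields 0 for the buyer; the seller offers 0 and keeps 400.
Round 3 (the buyer proposes): the seller can get 400 next round, worth 0.77 × 400 = 308 now; the buyer offers that and keeps 92.
Round 2 (the seller proposes): the buyer can get 92 next round, worth 0.62 × 92 = 57.04 now, so the seller offers 57.04, keeping 342.96.
Round 1 (the buyer proposes): the seller can get 342.96 next round, worth 0.77 × 342.96 = 264.0792 now, so the buyer offers 264.0792, keeping 135.9208.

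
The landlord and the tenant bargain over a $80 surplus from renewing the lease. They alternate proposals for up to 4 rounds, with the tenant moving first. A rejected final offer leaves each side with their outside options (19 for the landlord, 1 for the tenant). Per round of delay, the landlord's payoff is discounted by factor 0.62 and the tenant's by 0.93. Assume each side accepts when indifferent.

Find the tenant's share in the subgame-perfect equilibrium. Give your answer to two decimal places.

48.29

Round 4 (the landlord proposes): the tenant gets 1 if talks fail, so the landlord offers 1 and keeps 79.
Round 3 (the tenant proposes): the landlord can get 79 next round, worth 0.62 × 79 = 48.98 now, so the tenant offers 48.98, keeping 31.02.
Round 2 (the landlord proposes): the tenant can get 31.02 next round, worth 0.93 × 31.02 = 28.8486 now. The landlord offers 28.8486 and keeps 80 − 28.8486 = 51.1514.
Round 1 (the tenant proposes): the landlord can get 51.1514 next round, worth 0.62 × 51.1514 = 31.713868 now. The tenant offers 31.713868 and keeps 80 − 31.713868 = 48.286132.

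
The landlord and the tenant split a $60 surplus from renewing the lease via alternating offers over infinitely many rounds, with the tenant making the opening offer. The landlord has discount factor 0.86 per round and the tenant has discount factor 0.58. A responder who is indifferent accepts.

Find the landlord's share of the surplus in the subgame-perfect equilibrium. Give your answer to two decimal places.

Let x be the tenant's share when the tenant proposes and y be the landlord's share when the landlord proposes.
The landlord accepts iff offered ≥ 0.86·y, so x = 60 − 0.86y. Symmetrically y = 60 − 0.58x.
Substituting: x = 60 − 0.86(60 − 0.58x), giving x(1 − 0.58·0.86) = 60(1 − 0.86).
So x = 60 × 0.14 / 0.5012 ≈ 16.7598, and the landlord receives 60 − x ≈ 43.2402.

43.24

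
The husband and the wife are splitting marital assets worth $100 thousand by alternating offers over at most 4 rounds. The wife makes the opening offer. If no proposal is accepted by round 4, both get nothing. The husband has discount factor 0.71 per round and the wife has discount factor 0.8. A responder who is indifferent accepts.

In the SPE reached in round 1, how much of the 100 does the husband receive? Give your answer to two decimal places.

54.53

Solve by backward induction from round 4.
Round 4 (the husband proposes): the wife will accept anything ≥ 0, so the husband offers 0 and keeps 100.
Round 3 (the wife proposes): the husband can get 100 next round, worth 0.71 × 100 = 71 now, so the wife offers 71, keeping 29.
Round 2 (the husband proposes): the wife can get 29 next round, worth 0.8 × 29 = 23.2 now. The husband offers 23.2 and keeps 100 − 23.2 = 76.8.
Round 1 (the wife proposes): the husband can get 76.8 next round, worth 0.71 × 76.8 = 54.528 now. The wife offers 54.528 and keeps 100 − 54.528 = 45.472.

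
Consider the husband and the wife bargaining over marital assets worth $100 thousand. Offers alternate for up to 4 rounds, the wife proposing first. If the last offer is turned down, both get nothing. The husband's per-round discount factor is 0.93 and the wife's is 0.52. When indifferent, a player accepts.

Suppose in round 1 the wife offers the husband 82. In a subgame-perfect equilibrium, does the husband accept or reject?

Reject

Work out the husband's continuation value if the offer is rejected.
Round 4 (the husband proposes): the wife will accept anything ≥ 0, so the husband offers 0 and keeps 100.
Round 3 (the wife proposes): the husband can get 100 next round, worth 0.93 × 100 = 93 now. The wife offers 93 and keeps 100 − 93 = 7.
Round 2 (the husband proposes): the wife can get 7 next round, worth 0.52 × 7 = 3.64 now, so the husband offers 3.64, keeping 96.36.
So by rejecting in round 1, the husband gets 96.36 next round, worth 0.93 × 96.36 = 89.6148 now.
Offer 82 < 89.6148, so the husband rejects.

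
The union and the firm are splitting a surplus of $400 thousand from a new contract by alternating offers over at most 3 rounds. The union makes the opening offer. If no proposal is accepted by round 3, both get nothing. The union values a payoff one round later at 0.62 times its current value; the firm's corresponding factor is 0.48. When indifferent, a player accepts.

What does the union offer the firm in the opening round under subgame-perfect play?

Round 3 (the union proposes): the firm will accept anything ≥ 0, so the union offers 0 and keeps 400.
Round 2 (the firm proposes): the union can get 400 next round, worth 0.62 × 400 = 248 now. The firm offers 248 and keeps 400 − 248 = 152.
Round 1 (the union proposes): the firm can get 152 next round, worth 0.48 × 152 = 72.96 now. The union offers 72.96 and keeps 400 − 72.96 = 327.04.

72.96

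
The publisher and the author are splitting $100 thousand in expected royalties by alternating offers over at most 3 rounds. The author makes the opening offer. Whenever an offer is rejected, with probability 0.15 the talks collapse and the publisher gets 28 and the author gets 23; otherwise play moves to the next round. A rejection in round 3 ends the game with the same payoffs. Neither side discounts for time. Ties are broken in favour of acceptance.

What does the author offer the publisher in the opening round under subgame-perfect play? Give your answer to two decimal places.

34.25

Round 3 (the author proposes): the publisher gets 28 if talks fail, so the author offers 28 and keeps 72.
Round 2 (the publisher proposes): rejecting gives the author an expected 0.85 × 72 + 0.15 × 23 = 64.65; the publisher offers that and keeps 35.35.
Round 1 (the author proposes): rejecting gives the publisher an expected 0.85 × 35.35 + 0.15 × 28 = 34.2475. The author offers 34.2475 and keeps 100 − 34.2475 = 65.7525.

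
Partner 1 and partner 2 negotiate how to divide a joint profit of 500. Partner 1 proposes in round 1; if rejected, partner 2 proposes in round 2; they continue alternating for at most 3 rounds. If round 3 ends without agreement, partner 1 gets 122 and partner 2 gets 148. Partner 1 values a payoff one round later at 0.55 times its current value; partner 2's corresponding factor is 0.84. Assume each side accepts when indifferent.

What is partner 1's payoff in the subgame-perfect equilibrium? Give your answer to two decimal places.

242.62

Round 3 (partner 1 proposes): partner 2 gets 148 if talks fail, so partner 1 offers 148 and keeps 352.
Round 2 (partner 2 proposes): partner 1 can get 352 next round, worth 0.55 × 352 = 193.6 now, so partner 2 offers 193.6, keeping 306.4.
Round 1 (partner 1 proposes): partner 2 can get 306.4 next round, worth 0.84 × 306.4 = 257.376 now. Partner 1 offers 257.376 and keeps 500 − 257.376 = 242.624.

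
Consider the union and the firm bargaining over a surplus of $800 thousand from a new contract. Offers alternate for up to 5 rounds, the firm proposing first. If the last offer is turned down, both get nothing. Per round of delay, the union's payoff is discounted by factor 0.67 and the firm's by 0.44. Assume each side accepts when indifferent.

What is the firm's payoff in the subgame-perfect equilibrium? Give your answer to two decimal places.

Round 5 (the firm proposes): the union will accept anything ≥ 0, so the firm offers 0 and keeps 800.
Round 4 (the union proposes): the firm can get 800 next round, worth 0.44 × 800 = 352 now. The union offers 352 and keeps 800 − 352 = 448.
Round 3 (the firm proposes): the union can get 448 next round, worth 0.67 × 448 = 300.16 now, so the firm offers 300.16, keeping 499.84.
Round 2 (the union proposes): the firm can get 499.84 next round, worth 0.44 × 499.84 = 219.9296 now; the union offers that and keeps 580.0704.
Round 1 (the firm proposes): the union can get 580.0704 next round, worth 0.67 × 580.0704 = 388.647168 now, so the firm offers 388.647168, keeping 411.352832.

411.35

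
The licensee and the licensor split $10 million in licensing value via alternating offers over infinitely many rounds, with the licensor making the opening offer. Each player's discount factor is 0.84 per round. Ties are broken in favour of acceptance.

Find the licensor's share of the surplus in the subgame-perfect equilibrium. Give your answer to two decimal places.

In a stationary SPE each proposer offers the other exactly their discounted continuation value.
If the licensor keeps x when proposing and the licensee keeps y when proposing, then x = 10 − 0.84y and y = 10 − 0.84x.
Solving: x = 10(1 − 0.84) / (1 − 0.84·0.84) = 1.6 / 0.2944 ≈ 5.4348.
The licensee gets 10 − 5.4348 ≈ 4.5652.

5.43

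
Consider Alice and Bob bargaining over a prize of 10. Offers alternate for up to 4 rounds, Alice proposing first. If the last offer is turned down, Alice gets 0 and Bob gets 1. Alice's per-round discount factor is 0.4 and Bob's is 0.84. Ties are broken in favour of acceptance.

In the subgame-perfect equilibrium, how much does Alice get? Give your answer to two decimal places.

2.14

Round 4 (Bob proposes): rejection yields 0 for Alice; Bob offers 0 and keeps 10.
Round 3 (Alice proposes): Bob can get 10 next round, worth 0.84 × 10 = 8.4 now. Alice offers 8.4 and keeps 10 − 8.4 = 1.6.
Round 2 (Bob proposes): Alice can get 1.6 next round, worth 0.4 × 1.6 = 0.64 now; Bob offers that and keeps 9.36.
Round 1 (Alice proposes): Bob can get 9.36 next round, worth 0.84 × 9.36 = 7.8624 now. Alice offers 7.8624 and keeps 10 − 7.8624 = 2.1376.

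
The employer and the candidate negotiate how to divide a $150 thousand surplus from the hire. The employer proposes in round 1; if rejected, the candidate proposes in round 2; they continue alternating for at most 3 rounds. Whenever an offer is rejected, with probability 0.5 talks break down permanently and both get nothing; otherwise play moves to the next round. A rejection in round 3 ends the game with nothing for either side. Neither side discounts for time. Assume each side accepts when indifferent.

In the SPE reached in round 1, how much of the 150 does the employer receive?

By backward induction:
Round 3 (the employer proposes): the candidate will accept anything ≥ 0, so the employer offers 0 and keeps 150.
Round 2 (the candidate proposes): rejecting gives the employer an expected 0.5 × 150 = 75; the candidate offers that and keeps 75.
Round 1 (the employer proposes): rejecting gives the candidate an expected 0.5 × 75 = 37.5, so the employer offers 37.5, keeping 112.5.

112.5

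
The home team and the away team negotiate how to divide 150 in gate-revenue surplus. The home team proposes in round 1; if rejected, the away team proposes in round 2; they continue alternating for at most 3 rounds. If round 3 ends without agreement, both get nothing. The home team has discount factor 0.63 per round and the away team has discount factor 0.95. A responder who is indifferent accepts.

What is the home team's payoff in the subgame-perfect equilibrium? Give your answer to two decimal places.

97.28

Round 3 (the home team proposes): rejection yields 0 for the away team; the home team offers 0 and keeps 150.
Round 2 (the away team proposes): the home team can get 150 next round, worth 0.63 × 150 = 94.5 now; the away team offers that and keeps 55.5.
Round 1 (the home team proposes): the away team can get 55.5 next round, worth 0.95 × 55.5 = 52.725 now. The home team offers 52.725 and keeps 150 − 52.725 = 97.275.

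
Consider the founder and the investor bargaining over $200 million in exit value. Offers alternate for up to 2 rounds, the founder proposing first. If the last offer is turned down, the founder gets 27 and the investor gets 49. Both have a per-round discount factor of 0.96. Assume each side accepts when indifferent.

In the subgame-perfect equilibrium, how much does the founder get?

Solve by backward induction from round 2.
Round 2 (the investor proposes): the founder gets 27 if talks fail, so the investor offers 27 and keeps 173.
Round 1 (the founder proposes): the investor can get 173 next round, worth 0.96 × 173 = 166.08 now; the founder offers that and keeps 33.92.

33.92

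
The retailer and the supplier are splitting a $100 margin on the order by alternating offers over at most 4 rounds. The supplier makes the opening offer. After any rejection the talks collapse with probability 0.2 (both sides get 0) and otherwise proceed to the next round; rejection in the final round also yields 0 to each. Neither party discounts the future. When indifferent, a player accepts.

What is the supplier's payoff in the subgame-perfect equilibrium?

Round 4 (the retailer proposes): rejection yields 0 for the supplier; the retailer offers 0 and keeps 100.
Round 3 (the supplier proposes): rejecting gives the retailer an expected 0.8 × 100 = 80; the supplier offers that and keeps 20.
Round 2 (the retailer proposes): rejecting gives the supplier an expected 0.8 × 20 = 16. The retailer offers 16 and keeps 100 − 16 = 84.
Round 1 (the supplier proposes): rejecting gives the retailer an expected 0.8 × 84 = 67.2, so the supplier offers 67.2, keeping 32.8.

32.8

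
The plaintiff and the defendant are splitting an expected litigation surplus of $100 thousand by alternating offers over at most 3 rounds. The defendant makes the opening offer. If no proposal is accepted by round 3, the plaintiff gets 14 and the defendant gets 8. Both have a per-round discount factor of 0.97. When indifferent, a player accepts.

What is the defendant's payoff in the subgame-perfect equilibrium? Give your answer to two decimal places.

Round 3 (the defendant proposes): the plaintiff gets 14 if talks fail, so the defendant offers 14 and keeps 86.
Round 2 (the plaintiff proposes): the defendant can get 86 next round, worth 0.97 × 86 = 83.42 now, so the plaintiff offers 83.42, keeping 16.58.
Round 1 (the defendant proposes): the plaintiff can get 16.58 next round, worth 0.97 × 16.58 = 16.0826 now, so the defendant offers 16.0826, keeping 83.9174.

83.92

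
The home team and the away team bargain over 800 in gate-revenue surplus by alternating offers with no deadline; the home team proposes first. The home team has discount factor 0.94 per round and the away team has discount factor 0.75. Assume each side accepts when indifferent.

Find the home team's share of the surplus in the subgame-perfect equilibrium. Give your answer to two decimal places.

Let x be the home team's share when the home team proposes and y be the away team's share when the away team proposes.
The away team accepts iff offered ≥ 0.75·y, so x = 800 − 0.75y. Symmetrically y = 800 − 0.94x.
Substituting: x = 800 − 0.75(800 − 0.94x), giving x(1 − 0.94·0.75) = 800(1 − 0.75).
So x = 800 × 0.25 / 0.295 ≈ 677.9661, and the away team receives 800 − x ≈ 122.0339.

677.97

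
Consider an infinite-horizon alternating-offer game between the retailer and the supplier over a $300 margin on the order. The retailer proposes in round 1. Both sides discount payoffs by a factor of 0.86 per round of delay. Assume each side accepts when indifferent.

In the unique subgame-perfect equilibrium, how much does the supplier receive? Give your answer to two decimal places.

In a stationary SPE each proposer offers the other exactly their discounted continuation value.
If the retailer keeps x when proposing and the supplier keeps y when proposing, then x = 300 − 0.86y and y = 300 − 0.86x.
Solving: x = 300(1 − 0.86) / (1 − 0.86·0.86) = 42 / 0.2604 ≈ 161.2903.
The supplier gets 300 − 161.2903 ≈ 138.7097.

138.71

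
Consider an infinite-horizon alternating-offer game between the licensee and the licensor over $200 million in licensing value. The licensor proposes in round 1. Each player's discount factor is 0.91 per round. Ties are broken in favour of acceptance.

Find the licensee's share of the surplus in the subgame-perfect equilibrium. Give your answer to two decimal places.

In a stationary SPE each proposer offers the other exactly their discounted continuation value.
If the licensor keeps x when proposing and the licensee keeps y when proposing, then x = 200 − 0.91y and y = 200 − 0.91x.
Solving: x = 200(1 − 0.91) / (1 − 0.91·0.91) = 18 / 0.1719 ≈ 104.7120.
The licensee gets 200 − 104.7120 ≈ 95.2880.

95.29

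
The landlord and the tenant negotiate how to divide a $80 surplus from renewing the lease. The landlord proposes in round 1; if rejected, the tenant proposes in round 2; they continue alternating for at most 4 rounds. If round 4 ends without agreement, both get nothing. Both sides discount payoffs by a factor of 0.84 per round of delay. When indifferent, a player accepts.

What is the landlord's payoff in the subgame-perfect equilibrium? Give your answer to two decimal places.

Round 4 (the tenant proposes): the landlord will accept anything ≥ 0, so the tenant offers 0 and keeps 80.
Round 3 (the landlord proposes): the tenant can get 80 next round, worth 0.84 × 80 = 67.2 now. The landlord offers 67.2 and keeps 80 − 67.2 = 12.8.
Round 2 (the tenant proposes): the landlord can get 12.8 next round, worth 0.84 × 12.8 = 10.752 now; the tenant offers that and keeps 69.248.
Round 1 (the landlord proposes): the tenant can get 69.248 next round, worth 0.84 × 69.248 = 58.16832 now; the landlord offers that and keeps 21.83168.

21.83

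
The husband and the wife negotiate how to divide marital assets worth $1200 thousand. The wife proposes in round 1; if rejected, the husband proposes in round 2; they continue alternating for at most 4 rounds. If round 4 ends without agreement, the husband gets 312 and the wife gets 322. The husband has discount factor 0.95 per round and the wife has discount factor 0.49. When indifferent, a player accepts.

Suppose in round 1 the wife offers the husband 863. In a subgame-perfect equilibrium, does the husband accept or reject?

Reject

Round 4 (the husband proposes): the wife gets 322 if talks fail, so the husband offers 322 and keeps 878.
Round 3 (the wife proposes): the husband can get 878 next round, worth 0.95 × 878 = 834.1 now. The wife offers 834.1 and keeps 1200 − 834.1 = 365.9.
Round 2 (the husband proposes): the wife can get 365.9 next round, worth 0.49 × 365.9 = 179.291 now, so the husband offers 179.291, keeping 1020.709.
So by rejecting in round 1, the husband gets 1020.709 next round, worth 0.95 × 1020.709 = 969.67355 now.
Offer 863 < 969.67355, so the husband rejects.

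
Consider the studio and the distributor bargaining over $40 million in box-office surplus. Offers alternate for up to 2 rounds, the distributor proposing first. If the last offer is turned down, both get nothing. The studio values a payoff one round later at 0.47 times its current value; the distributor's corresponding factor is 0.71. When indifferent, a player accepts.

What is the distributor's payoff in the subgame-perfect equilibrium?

Round 2 (the studio proposes): rejection yields 0 for the distributor; the studio offers 0 and keeps 40.
Round 1 (the distributor proposes): the studio can get 40 next round, worth 0.47 × 40 = 18.8 now; the distributor offers that and keeps 21.2.

21.2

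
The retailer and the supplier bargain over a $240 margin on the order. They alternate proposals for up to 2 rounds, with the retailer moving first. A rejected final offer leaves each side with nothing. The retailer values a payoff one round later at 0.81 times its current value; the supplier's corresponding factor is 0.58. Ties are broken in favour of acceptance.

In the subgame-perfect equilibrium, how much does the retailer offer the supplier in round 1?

139.2

Round 2 (the supplier proposes): rejection yields 0 for the retailer; the supplier offers 0 and keeps 240.
Round 1 (the retailer proposes): the supplier can get 240 next round, worth 0.58 × 240 = 139.2 now. The retailer offers 139.2 and keeps 240 − 139.2 = 100.8.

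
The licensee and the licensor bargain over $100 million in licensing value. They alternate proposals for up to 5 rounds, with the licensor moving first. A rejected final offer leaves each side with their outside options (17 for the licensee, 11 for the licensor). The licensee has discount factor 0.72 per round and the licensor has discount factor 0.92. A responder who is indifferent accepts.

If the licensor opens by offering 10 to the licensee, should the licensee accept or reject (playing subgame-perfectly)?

Reject

Work out the licensee's continuation value if the offer is rejected.
Round 5 (the licensor proposes): the licensee gets 17 if talks fail, so the licensor offers 17 and keeps 83.
Round 4 (the licensee proposes): the licensor can get 83 next round, worth 0.92 × 83 = 76.36 now; the licensee offers that and keeps 23.64.
Round 3 (the licensor proposes): the licensee can get 23.64 next round, worth 0.72 × 23.64 = 17.0208 now, so the licensor offers 17.0208, keeping 82.9792.
Round 2 (the licensee proposes): the licensor can get 82.9792 next round, worth 0.92 × 82.9792 = 76.340864 now; the licensee offers that and keeps 23.659136.
So by rejecting in round 1, the licensee gets 23.659136 next round, worth 0.72 × 23.659136 = 17.03457792 now.
Offer 10 < 17.03457792, so the licensee rejects.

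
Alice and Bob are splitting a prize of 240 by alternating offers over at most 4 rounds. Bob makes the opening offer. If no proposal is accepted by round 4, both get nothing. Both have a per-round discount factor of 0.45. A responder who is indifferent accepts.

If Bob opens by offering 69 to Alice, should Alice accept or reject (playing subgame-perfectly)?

Reject

Work out Alice's continuation value if the offer is rejected.
Round 4 (Alice proposes): Bob will accept anything ≥ 0, so Alice offers 0 and keeps 240.
Round 3 (Bob proposes): Alice can get 240 next round, worth 0.45 × 240 = 108 now; Bob offers that and keeps 132.
Round 2 (Alice proposes): Bob can get 132 next round, worth 0.45 × 132 = 59.4 now. Alice offers 59.4 and keeps 240 − 59.4 = 180.6.
So by rejecting in round 1, Alice gets 180.6 next round, worth 0.45 × 180.6 = 81.27 now.
Offer 69 < 81.27, so Alice rejects.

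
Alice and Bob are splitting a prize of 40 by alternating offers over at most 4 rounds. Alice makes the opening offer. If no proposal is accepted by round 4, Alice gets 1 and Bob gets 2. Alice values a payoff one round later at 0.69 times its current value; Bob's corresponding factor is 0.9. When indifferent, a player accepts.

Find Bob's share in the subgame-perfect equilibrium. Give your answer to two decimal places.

32.96

Round 4 (Bob proposes): Alice gets 1 if talks fail, so Bob offers 1 and keeps 39.
Round 3 (Alice proposes): Bob can get 39 next round, worth 0.9 × 39 = 35.1 now; Alice offers that and keeps 4.9.
Round 2 (Bob proposes): Alice can get 4.9 next round, worth 0.69 × 4.9 = 3.381 now. Bob offers 3.381 and keeps 40 − 3.381 = 36.619.
Round 1 (Alice proposes): Bob can get 36.619 next round, worth 0.9 × 36.619 = 32.9571 now; Alice offers that and keeps 7.0429.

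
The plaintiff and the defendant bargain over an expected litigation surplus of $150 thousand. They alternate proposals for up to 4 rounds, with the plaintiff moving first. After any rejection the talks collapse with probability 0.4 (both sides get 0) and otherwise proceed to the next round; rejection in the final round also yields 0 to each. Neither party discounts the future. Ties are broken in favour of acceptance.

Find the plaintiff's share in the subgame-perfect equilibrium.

81.6

Round 4 (the defendant proposes): the plaintiff will accept anything ≥ 0, so the defendant offers 0 and keeps 150.
Round 3 (the plaintiff proposes): rejecting gives the defendant an expected 0.6 × 150 = 90, so the plaintiff offers 90, keeping 60.
Round 2 (the defendant proposes): rejecting gives the plaintiff an expected 0.6 × 60 = 36, so the defendant offers 36, keeping 114.
Round 1 (the plaintiff proposes): rejecting gives the defendant an expected 0.6 × 114 = 68.4. The plaintiff offers 68.4 and keeps 150 − 68.4 = 81.6.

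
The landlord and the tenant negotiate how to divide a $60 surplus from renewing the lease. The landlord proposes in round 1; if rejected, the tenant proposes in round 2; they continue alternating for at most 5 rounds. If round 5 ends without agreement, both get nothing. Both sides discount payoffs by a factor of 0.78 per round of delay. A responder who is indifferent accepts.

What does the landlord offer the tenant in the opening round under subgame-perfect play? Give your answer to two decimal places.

16.56

Solve by backward induction from round 5.
Round 5 (the landlord proposes): rejection yields 0 for the tenant; the landlord offers 0 and keeps 60.
Round 4 (the tenant proposes): the landlord can get 60 next round, worth 0.78 × 60 = 46.8 now, so the tenant offers 46.8, keeping 13.2.
Round 3 (the landlord proposes): the tenant can get 13.2 next round, worth 0.78 × 13.2 = 10.296 now. The landlord offers 10.296 and keeps 60 − 10.296 = 49.704.
Round 2 (the tenant proposes): the landlord can get 49.704 next round, worth 0.78 × 49.704 = 38.76912 now; the tenant offers that and keeps 21.23088.
Round 1 (the landlord proposes): the tenant can get 21.23088 next round, worth 0.78 × 21.23088 = 16.5600864 now, so the landlord offers 16.5600864, keeping 43.4399136.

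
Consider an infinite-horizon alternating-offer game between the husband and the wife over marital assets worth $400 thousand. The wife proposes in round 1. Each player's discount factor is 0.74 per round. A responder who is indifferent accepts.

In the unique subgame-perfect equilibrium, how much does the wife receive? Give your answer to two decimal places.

In a stationary SPE each proposer offers the other exactly their discounted continuation value.
If the wife keeps x when proposing and the husband keeps y when proposing, then x = 400 − 0.74y and y = 400 − 0.74x.
Solving: x = 400(1 − 0.74) / (1 − 0.74·0.74) = 104 / 0.4524 ≈ 229.8851.
The husband gets 400 − 229.8851 ≈ 170.1149.

229.89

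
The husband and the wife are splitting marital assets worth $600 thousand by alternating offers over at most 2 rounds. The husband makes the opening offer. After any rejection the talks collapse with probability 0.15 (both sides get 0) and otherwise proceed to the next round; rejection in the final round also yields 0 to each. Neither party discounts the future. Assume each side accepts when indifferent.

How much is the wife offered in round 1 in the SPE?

Round 2 (the wife proposes): the husband will accept anything ≥ 0, so the wife offers 0 and keeps 600.
Round 1 (the husband proposes): rejecting gives the wife an expected 0.85 × 600 = 510, so the husband offers 510, keeping 90.

510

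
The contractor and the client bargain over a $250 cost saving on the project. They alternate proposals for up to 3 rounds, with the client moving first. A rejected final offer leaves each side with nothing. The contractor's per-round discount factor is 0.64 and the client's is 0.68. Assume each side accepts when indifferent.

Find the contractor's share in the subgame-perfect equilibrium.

51.2

Round 3 (the client proposes): the contractor will accept anything ≥ 0, so the client offers 0 and keeps 250.
Round 2 (the contractor proposes): the client can get 250 next round, worth 0.68 × 250 = 170 now. The contractor offers 170 and keeps 250 − 170 = 80.
Round 1 (the client proposes): the contractor can get 80 next round, worth 0.64 × 80 = 51.2 now, so the client offers 51.2, keeping 198.8.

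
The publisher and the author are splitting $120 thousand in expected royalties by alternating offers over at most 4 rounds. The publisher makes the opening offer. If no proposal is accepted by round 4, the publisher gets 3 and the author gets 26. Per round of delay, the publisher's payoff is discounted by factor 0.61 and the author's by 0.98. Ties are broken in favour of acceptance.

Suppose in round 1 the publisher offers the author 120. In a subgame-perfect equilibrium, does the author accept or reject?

Round 4 (the author proposes): the publisher gets 3 if talks fail, so the author offers 3 and keeps 117.
Round 3 (the publisher proposes): the author can get 117 next round, worth 0.98 × 117 = 114.66 now. The publisher offers 114.66 and keeps 120 − 114.66 = 5.34.
Round 2 (the author proposes): the publisher can get 5.34 next round, worth 0.61 × 5.34 = 3.2574 now, so the author offers 3.2574, keeping 116.7426.
So by rejecting in round 1, the author gets 116.7426 next round, worth 0.98 × 116.7426 = 114.407748 now.
Offer 120 ≥ 114.407748, so the author accepts.

Accept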